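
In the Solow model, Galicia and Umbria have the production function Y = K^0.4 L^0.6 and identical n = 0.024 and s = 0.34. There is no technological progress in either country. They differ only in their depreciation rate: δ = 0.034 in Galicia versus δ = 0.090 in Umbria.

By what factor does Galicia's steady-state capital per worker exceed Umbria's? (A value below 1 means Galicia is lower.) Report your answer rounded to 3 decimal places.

Steady-state k* = [s/(n + δ)]^(1/(1−α)), so the ratio is [ (s_G/(n + δ)_G) / (s_U/(n + δ)_U) ]^1.6667.
s_G/(n + δ)_G = 0.34/0.058 = 5.8621; s_U/(n + δ)_U = 0.34/0.114 = 2.9825.
Ratio = (5.8621/2.9825)^1.6667 = 1.9655^1.6667 ≈ 3.0841

ratio ≈ 3.084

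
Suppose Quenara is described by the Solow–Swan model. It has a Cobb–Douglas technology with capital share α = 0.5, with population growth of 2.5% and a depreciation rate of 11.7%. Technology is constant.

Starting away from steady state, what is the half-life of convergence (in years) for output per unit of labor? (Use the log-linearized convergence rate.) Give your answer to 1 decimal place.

t_½ ≈ 9.8 years

Near the steady state the convergence rate is λ = (1 − α)(n + δ).
λ = (1 − 0.5) × 0.142 = 0.5 × 0.142 = 0.0710
Half-life = ln 2 / λ = 0.6931 / 0.0710 ≈ 9.76 years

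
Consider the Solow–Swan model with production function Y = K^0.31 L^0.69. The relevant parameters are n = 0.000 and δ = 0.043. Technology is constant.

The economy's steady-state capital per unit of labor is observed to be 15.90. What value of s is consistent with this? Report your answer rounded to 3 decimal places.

s ≈ 0.290

Steady state requires s·f(k) = (n + δ)·k, i.e. s·k^α = (n + δ)·k.
So s / (n + δ) = (k*)^(1−α) = 15.90^0.69 = 6.7447.
Therefore s = 6.7447 × (n + δ) = 6.7447 × 0.043 = 0.2900.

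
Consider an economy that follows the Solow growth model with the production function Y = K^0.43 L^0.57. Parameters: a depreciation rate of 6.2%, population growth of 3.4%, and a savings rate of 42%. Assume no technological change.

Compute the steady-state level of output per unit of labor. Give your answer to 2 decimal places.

y* ≈ 3.04

Steady state requires s·f(k) = (n + δ)·k, i.e. s·k^α = (n + δ)·k.
Dividing both sides by k: k^(1−α) = s / (n + δ).
k^0.57 = 0.42 / (0.034 + 0.062) = 0.42 / 0.096 = 4.3750
k* = 4.3750^(1/0.57) ≈ 13.3206
y* = (k*)^α = 13.3206^0.43 ≈ 3.0447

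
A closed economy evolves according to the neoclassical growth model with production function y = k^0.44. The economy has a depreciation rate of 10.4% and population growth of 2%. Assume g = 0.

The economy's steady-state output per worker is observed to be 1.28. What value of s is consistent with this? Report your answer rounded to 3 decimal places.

s ≈ 0.170

At the steady state, Δk = 0, so s·k^α = (n + δ)·k.
Since y* = [s/(n + δ)]^(α/(1−α)), we have s/(n + δ) = (y*)^((1−α)/α) = 1.28^1.2727 = 1.3691.
Therefore s = 1.3691 × (n + δ) = 1.3691 × 0.124 = 0.1698.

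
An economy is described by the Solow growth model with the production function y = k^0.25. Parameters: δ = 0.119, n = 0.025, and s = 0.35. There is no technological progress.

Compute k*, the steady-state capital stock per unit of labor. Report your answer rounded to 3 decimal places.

In steady state, investment equals break-even investment: s·k^α = (n + δ)·k.
Rearranging, k^(1−α) = s / (n + δ).
k^0.75 = 0.35 / (0.025 + 0.119) = 0.35 / 0.144 = 2.4306
k* = 2.4306^(1/0.75) ≈ 3.2680

k* = 3.268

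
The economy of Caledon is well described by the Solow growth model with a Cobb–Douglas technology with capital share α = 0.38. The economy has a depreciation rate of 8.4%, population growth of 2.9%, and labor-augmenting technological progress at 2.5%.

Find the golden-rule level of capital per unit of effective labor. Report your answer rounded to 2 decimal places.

k_gold ≈ 5.12

The golden rule sets f'(k) = n + g + δ, i.e. α·k^(α−1) = n + g + δ.
So k^(1−α) = α / (n + g + δ) = 0.38 / 0.138 = 2.7536.
k_gold = 2.7536^(1/0.62) ≈ 5.1229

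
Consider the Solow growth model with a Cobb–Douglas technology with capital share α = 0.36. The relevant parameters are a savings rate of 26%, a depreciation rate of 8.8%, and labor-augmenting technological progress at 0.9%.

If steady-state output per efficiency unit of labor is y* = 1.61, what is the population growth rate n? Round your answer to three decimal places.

In steady state, investment equals break-even investment: s·k^α = (n + g + δ)·k.
Since y* = [s/(n + g + δ)]^(α/(1−α)), we have s/(n + g + δ) = (y*)^((1−α)/α) = 1.61^1.7778 = 2.3318.
Therefore n + g + δ = s / 2.3318 = 0.26 / 2.3318 = 0.1115, so n = 0.1115 − 0.097 = 0.0145.

n ≈ 0.015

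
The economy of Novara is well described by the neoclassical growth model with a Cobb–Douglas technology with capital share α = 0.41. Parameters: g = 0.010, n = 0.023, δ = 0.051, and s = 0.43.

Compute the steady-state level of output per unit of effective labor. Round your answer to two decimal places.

In steady state, investment equals break-even investment: s·k^α = (n + g + δ)·k.
Dividing both sides by k: k^(1−α) = s / (n + g + δ).
k^0.59 = 0.43 / (0.023 + 0.010 + 0.051) = 0.43 / 0.084 = 5.1190
k* = 5.1190^(1/0.59) ≈ 15.9224
y* = (k*)^α = 15.9224^0.41 ≈ 3.1105

y* = 3.11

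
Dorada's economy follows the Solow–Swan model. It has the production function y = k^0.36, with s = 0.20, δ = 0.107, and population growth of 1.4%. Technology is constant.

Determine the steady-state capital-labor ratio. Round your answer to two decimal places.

At the steady state, Δk = 0, so s·k^α = (n + δ)·k.
Rearranging, k^(1−α) = s / (n + δ).
k^0.64 = 0.20 / (0.014 + 0.107) = 0.20 / 0.121 = 1.6529
k* = 1.6529^(1/0.64) ≈ 2.1929

k* ≈ 2.19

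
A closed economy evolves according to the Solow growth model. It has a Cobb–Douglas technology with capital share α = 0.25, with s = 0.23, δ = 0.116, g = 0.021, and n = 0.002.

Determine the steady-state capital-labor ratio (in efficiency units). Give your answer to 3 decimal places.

k* = 1.957

Steady state requires s·f(k) = (n + g + δ)·k, i.e. s·k^α = (n + g + δ)·k.
Dividing both sides by k: k^(1−α) = s / (n + g + δ).
k^0.75 = 0.23 / (0.002 + 0.021 + 0.116) = 0.23 / 0.139 = 1.6547
k* = 1.6547^(1/0.75) ≈ 1.9572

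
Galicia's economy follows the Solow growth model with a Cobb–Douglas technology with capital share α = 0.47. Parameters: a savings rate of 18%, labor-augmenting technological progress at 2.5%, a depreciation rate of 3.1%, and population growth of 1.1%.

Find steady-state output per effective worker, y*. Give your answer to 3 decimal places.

Steady state requires s·f(k) = (n + g + δ)·k, i.e. s·k^α = (n + g + δ)·k.
Dividing both sides by k: k^(1−α) = s / (n + g + δ).
k^0.53 = 0.18 / (0.011 + 0.025 + 0.031) = 0.18 / 0.067 = 2.6866
k* = 2.6866^(1/0.53) ≈ 6.4538
y* = (k*)^α = 6.4538^0.47 ≈ 2.4022

y* = 2.402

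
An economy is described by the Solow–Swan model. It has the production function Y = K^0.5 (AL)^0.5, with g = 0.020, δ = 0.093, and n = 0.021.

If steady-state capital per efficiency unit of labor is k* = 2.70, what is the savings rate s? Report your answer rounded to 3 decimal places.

In steady state, investment equals break-even investment: s·k^α = (n + g + δ)·k.
So s / (n + g + δ) = (k*)^(1−α) = 2.70^0.5 = 1.6432.
Therefore s = 1.6432 × (n + g + δ) = 1.6432 × 0.134 = 0.2202.

s ≈ 0.220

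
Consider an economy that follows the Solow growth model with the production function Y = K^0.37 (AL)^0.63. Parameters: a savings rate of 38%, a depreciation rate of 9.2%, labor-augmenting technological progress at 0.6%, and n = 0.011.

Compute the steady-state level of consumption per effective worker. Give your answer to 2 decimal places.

In steady state, investment equals break-even investment: s·k^α = (n + g + δ)·k.
Rearranging, k^(1−α) = s / (n + g + δ).
k^0.63 = 0.38 / (0.011 + 0.006 + 0.092) = 0.38 / 0.109 = 3.4862
k* = 3.4862^(1/0.63) ≈ 7.2590
y* = (k*)^α = 7.2590^0.37 ≈ 2.0822
c* = (1 − s)·y* = (1 − 0.38) × 2.0822 ≈ 1.2910

c* ≈ 1.29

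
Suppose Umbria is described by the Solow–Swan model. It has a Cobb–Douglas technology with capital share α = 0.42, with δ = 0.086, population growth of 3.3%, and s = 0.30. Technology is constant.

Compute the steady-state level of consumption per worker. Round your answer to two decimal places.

c* ≈ 1.37

In steady state, investment equals break-even investment: s·k^α = (n + δ)·k.
Rearranging, k^(1−α) = s / (n + δ).
k^0.58 = 0.30 / (0.033 + 0.086) = 0.30 / 0.119 = 2.5210
k* = 2.5210^(1/0.58) ≈ 4.9246
y* = (k*)^α = 4.9246^0.42 ≈ 1.9534
c* = (1 − s)·y* = (1 − 0.30) × 1.9534 ≈ 1.3674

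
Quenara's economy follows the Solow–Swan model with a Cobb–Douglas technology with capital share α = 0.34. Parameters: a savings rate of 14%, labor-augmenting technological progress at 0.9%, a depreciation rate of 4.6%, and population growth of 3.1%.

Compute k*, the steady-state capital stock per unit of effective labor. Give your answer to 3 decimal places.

k* = 2.092

Steady state requires s·f(k) = (n + g + δ)·k, i.e. s·k^α = (n + g + δ)·k.
Dividing both sides by k: k^(1−α) = s / (n + g + δ).
k^0.66 = 0.14 / (0.031 + 0.009 + 0.046) = 0.14 / 0.086 = 1.6279
k* = 1.6279^(1/0.66) ≈ 2.0924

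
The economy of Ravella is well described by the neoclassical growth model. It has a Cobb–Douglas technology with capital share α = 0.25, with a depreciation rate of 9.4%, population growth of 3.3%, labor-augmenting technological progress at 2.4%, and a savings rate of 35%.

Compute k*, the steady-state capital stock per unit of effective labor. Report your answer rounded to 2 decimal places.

In steady state, investment equals break-even investment: s·k^α = (n + g + δ)·k.
Dividing both sides by k: k^(1−α) = s / (n + g + δ).
k^0.75 = 0.35 / (0.033 + 0.024 + 0.094) = 0.35 / 0.151 = 2.3179
k* = 2.3179^(1/0.75) ≈ 3.0676

k* ≈ 3.07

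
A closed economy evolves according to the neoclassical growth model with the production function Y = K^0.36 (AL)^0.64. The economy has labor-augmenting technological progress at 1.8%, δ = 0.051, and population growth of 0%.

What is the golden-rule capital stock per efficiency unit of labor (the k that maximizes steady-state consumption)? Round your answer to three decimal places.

The golden rule sets f'(k) = n + g + δ, i.e. α·k^(α−1) = n + g + δ.
So k^(1−α) = α / (n + g + δ) = 0.36 / 0.069 = 5.2174.
k_gold = 5.2174^(1/0.64) ≈ 13.2136

k_gold ≈ 13.214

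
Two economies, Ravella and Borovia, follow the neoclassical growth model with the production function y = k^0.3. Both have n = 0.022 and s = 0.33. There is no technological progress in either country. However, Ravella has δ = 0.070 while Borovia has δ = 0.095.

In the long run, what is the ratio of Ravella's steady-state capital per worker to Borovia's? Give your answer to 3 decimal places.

Steady-state k* = [s/(n + δ)]^(1/(1−α)), so the ratio is [ (s_R/(n + δ)_R) / (s_B/(n + δ)_B) ]^1.4286.
s_R/(n + δ)_R = 0.33/0.092 = 3.5870; s_B/(n + δ)_B = 0.33/0.117 = 2.8205.
Ratio = (3.5870/2.8205)^1.4286 = 1.2718^1.4286 ≈ 1.4098

k*_R / k*_B ≈ 1.410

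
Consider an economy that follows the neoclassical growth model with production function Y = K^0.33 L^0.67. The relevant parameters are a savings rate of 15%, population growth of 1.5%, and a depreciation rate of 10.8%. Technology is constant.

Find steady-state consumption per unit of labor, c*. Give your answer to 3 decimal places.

At the steady state, Δk = 0, so s·k^α = (n + δ)·k.
Rearranging, k^(1−α) = s / (n + δ).
k^0.67 = 0.15 / (0.015 + 0.108) = 0.15 / 0.123 = 1.2195
k* = 1.2195^(1/0.67) ≈ 1.3447
y* = (k*)^α = 1.3447^0.33 ≈ 1.1027
c* = (1 − s)·y* = (1 − 0.15) × 1.1027 ≈ 0.9373

c* = 0.937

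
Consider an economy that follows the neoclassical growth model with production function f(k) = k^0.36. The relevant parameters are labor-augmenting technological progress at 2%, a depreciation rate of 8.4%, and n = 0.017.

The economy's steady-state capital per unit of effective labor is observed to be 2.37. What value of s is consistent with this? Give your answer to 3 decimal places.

s ≈ 0.210

Steady state requires s·f(k) = (n + g + δ)·k, i.e. s·k^α = (n + g + δ)·k.
So s / (n + g + δ) = (k*)^(1−α) = 2.37^0.64 = 1.7372.
Therefore s = 1.7372 × (n + g + δ) = 1.7372 × 0.121 = 0.2102.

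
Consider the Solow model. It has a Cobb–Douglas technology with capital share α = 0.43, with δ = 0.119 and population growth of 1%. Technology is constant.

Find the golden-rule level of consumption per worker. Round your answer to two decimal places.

c_gold ≈ 1.41

At the golden rule, f'(k) = n + δ, so α·k^(α−1) = n + δ and k_gold = (α/(n + δ))^(1/(1−α)).
k_gold = (0.43/0.129)^(1/0.57) = 3.3333^1.7544 ≈ 8.2667
c_gold = f(k_gold) − (n + δ)·k_gold = 2.4800 − 0.129×8.2667 ≈ 1.4136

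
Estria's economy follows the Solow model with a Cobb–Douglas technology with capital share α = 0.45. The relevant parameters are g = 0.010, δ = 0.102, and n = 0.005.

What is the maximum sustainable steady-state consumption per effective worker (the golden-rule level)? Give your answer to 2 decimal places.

c_gold ≈ 1.66

At the golden rule, f'(k) = n + g + δ, so α·k^(α−1) = n + g + δ and k_gold = (α/(n + g + δ))^(1/(1−α)).
k_gold = (0.45/0.117)^(1/0.55) = 3.8462^1.8182 ≈ 11.5799
c_gold = f(k_gold) − (n + g + δ)·k_gold = 3.0107 − 0.117×11.5799 ≈ 1.6559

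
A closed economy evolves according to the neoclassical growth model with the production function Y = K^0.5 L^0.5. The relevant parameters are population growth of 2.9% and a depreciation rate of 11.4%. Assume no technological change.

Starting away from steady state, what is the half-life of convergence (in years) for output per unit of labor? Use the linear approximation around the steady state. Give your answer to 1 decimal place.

Near the steady state the convergence rate is λ = (1 − α)(n + δ).
λ = (1 − 0.5) × 0.143 = 0.5 × 0.143 = 0.0715
Half-life = ln 2 / λ = 0.6931 / 0.0715 ≈ 9.69 years

about 9.7 years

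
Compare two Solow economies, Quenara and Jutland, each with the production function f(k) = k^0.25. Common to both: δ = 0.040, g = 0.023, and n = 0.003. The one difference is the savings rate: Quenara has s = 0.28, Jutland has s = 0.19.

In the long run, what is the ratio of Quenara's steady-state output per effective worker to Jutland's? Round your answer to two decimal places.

ratio ≈ 1.14

Steady-state y* = [s/(n + g + δ)]^(α/(1−α)), so the ratio is [ (s_Q/(n + g + δ)_Q) / (s_J/(n + g + δ)_J) ]^0.3333.
s_Q/(n + g + δ)_Q = 0.28/0.066 = 4.2424; s_J/(n + g + δ)_J = 0.19/0.066 = 2.8788.
Ratio = (4.2424/2.8788)^0.3333 = 1.4737^0.3333 ≈ 1.1380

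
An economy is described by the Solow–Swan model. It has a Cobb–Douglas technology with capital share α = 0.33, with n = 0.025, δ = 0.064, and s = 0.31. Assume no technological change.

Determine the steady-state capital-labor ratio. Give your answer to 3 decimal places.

k* ≈ 6.440

In steady state, investment equals break-even investment: s·k^α = (n + δ)·k.
Dividing both sides by k: k^(1−α) = s / (n + δ).
k^0.67 = 0.31 / (0.025 + 0.064) = 0.31 / 0.089 = 3.4831
k* = 3.4831^(1/0.67) ≈ 6.4403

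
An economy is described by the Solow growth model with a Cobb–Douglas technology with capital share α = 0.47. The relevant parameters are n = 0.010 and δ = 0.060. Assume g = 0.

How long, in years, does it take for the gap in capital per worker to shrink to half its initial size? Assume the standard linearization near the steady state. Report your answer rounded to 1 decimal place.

t_½ ≈ 18.7 years

Near the steady state the convergence rate is λ = (1 − α)(n + δ).
λ = (1 − 0.47) × 0.070 = 0.53 × 0.070 = 0.0371
Half-life = ln 2 / λ = 0.6931 / 0.0371 ≈ 18.68 years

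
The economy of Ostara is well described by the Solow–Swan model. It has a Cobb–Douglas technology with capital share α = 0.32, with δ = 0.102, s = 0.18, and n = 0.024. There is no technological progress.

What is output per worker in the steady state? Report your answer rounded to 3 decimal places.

y* = 1.183

In steady state, investment equals break-even investment: s·k^α = (n + δ)·k.
Dividing both sides by k: k^(1−α) = s / (n + δ).
k^0.68 = 0.18 / (0.024 + 0.102) = 0.18 / 0.126 = 1.4286
k* = 1.4286^(1/0.68) ≈ 1.6897
y* = (k*)^α = 1.6897^0.32 ≈ 1.1828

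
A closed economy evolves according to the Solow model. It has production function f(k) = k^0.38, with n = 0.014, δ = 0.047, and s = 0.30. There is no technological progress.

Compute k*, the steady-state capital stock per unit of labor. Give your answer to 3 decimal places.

In steady state, investment equals break-even investment: s·k^α = (n + δ)·k.
Dividing both sides by k: k^(1−α) = s / (n + δ).
k^0.62 = 0.30 / (0.014 + 0.047) = 0.30 / 0.061 = 4.9180
k* = 4.9180^(1/0.62) ≈ 13.0553

k* = 13.055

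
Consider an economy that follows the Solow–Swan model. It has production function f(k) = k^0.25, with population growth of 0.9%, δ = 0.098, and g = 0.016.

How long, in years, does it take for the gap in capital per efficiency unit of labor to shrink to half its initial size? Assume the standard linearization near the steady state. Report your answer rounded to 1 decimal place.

Near the steady state the convergence rate is λ = (1 − α)(n + g + δ).
λ = (1 − 0.25) × 0.123 = 0.75 × 0.123 = 0.09225
Half-life = ln 2 / λ = 0.6931 / 0.09225 ≈ 7.51 years

about 7.5 years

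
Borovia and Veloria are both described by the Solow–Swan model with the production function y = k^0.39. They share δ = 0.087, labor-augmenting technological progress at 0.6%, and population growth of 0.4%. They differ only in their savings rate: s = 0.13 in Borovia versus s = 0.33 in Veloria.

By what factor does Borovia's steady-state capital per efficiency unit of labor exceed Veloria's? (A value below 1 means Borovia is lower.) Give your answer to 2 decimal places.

ratio ≈ 0.22

Steady-state k* = [s/(n + g + δ)]^(1/(1−α)), so the ratio is [ (s_B/(n + g + δ)_B) / (s_V/(n + g + δ)_V) ]^1.6393.
s_B/(n + g + δ)_B = 0.13/0.097 = 1.3402; s_V/(n + g + δ)_V = 0.33/0.097 = 3.4021.
Ratio = (1.3402/3.4021)^1.6393 = 0.3939^1.6393 ≈ 0.2171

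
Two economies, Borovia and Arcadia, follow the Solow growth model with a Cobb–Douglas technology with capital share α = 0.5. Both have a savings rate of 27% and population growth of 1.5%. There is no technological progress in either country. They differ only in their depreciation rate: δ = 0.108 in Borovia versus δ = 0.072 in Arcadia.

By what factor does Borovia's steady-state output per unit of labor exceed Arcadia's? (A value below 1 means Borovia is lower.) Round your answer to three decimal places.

y*_B / y*_A ≈ 0.707

Steady-state y* = [s/(n + δ)]^(α/(1−α)), so the ratio is [ (s_B/(n + δ)_B) / (s_A/(n + δ)_A) ]^1.
s_B/(n + δ)_B = 0.27/0.123 = 2.1951; s_A/(n + δ)_A = 0.27/0.087 = 3.1034.
Ratio = (2.1951/3.1034)^1 = 0.7073^1 ≈ 0.7073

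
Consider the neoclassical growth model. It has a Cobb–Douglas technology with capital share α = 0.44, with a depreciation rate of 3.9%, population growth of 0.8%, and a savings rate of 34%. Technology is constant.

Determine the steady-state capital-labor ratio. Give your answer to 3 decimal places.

k* = 34.246

Steady state requires s·f(k) = (n + δ)·k, i.e. s·k^α = (n + δ)·k.
Rearranging, k^(1−α) = s / (n + δ).
k^0.56 = 0.34 / (0.008 + 0.039) = 0.34 / 0.047 = 7.2340
k* = 7.2340^(1/0.56) ≈ 34.2456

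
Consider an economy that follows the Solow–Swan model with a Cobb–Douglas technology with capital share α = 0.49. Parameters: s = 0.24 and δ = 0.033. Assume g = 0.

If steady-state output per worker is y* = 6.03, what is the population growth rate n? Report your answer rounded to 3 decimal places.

Steady state requires s·f(k) = (n + δ)·k, i.e. s·k^α = (n + δ)·k.
Since y* = [s/(n + δ)]^(α/(1−α)), we have s/(n + δ) = (y*)^((1−α)/α) = 6.03^1.0408 = 6.4886.
Therefore n + δ = s / 6.4886 = 0.24 / 6.4886 = 0.0370, so n = 0.0370 − 0.033 = 0.0040.

n ≈ 0.004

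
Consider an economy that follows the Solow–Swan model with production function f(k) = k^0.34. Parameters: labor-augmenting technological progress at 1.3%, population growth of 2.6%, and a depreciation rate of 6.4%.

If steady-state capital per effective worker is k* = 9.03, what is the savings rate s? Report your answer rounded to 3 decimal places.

s ≈ 0.440

Steady state requires s·f(k) = (n + g + δ)·k, i.e. s·k^α = (n + g + δ)·k.
So s / (n + g + δ) = (k*)^(1−α) = 9.03^0.66 = 4.2732.
Therefore s = 4.2732 × (n + g + δ) = 4.2732 × 0.103 = 0.4401.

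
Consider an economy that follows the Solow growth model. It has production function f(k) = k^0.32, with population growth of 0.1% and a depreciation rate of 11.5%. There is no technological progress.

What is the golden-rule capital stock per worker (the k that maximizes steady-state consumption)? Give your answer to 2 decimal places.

The golden rule sets f'(k) = n + δ, i.e. α·k^(α−1) = n + δ.
So k^(1−α) = α / (n + δ) = 0.32 / 0.116 = 2.7586.
k_gold = 2.7586^(1/0.68) ≈ 4.4470

k_gold ≈ 4.45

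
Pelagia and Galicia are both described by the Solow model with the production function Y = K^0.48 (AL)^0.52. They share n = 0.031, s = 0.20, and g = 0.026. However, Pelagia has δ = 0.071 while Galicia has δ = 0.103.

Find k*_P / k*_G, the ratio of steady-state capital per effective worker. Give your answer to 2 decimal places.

Steady-state k* = [s/(n + g + δ)]^(1/(1−α)), so the ratio is [ (s_P/(n + g + δ)_P) / (s_G/(n + g + δ)_G) ]^1.9231.
s_P/(n + g + δ)_P = 0.20/0.128 = 1.5625; s_G/(n + g + δ)_G = 0.20/0.160 = 1.2500.
Ratio = (1.5625/1.2500)^1.9231 = 1.2500^1.9231 ≈ 1.5359

k*_P / k*_G ≈ 1.54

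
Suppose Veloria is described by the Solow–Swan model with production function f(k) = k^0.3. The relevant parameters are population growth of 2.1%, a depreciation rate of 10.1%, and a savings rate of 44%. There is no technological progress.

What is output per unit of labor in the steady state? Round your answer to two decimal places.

Steady state requires s·f(k) = (n + δ)·k, i.e. s·k^α = (n + δ)·k.
Dividing both sides by k: k^(1−α) = s / (n + δ).
k^0.7 = 0.44 / (0.021 + 0.101) = 0.44 / 0.122 = 3.6066
k* = 3.6066^(1/0.7) ≈ 6.2496
y* = (k*)^α = 6.2496^0.3 ≈ 1.7328

y* ≈ 1.73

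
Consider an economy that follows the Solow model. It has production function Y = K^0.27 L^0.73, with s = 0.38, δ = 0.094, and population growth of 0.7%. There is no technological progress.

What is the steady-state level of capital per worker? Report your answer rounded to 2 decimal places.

In steady state, investment equals break-even investment: s·k^α = (n + δ)·k.
Dividing both sides by k: k^(1−α) = s / (n + δ).
k^0.73 = 0.38 / (0.007 + 0.094) = 0.38 / 0.101 = 3.7624
k* = 3.7624^(1/0.73) ≈ 6.1420

k* = 6.14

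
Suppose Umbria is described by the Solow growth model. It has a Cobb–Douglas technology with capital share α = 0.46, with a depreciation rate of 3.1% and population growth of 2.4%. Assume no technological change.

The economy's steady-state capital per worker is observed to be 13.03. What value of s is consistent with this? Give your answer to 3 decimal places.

s ≈ 0.220

In steady state, investment equals break-even investment: s·k^α = (n + δ)·k.
So s / (n + δ) = (k*)^(1−α) = 13.03^0.54 = 4.0001.
Therefore s = 4.0001 × (n + δ) = 4.0001 × 0.055 = 0.2200.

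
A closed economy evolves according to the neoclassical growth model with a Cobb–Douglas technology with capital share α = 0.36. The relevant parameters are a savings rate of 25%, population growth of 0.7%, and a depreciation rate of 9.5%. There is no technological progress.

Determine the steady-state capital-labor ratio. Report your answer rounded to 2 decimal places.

k* ≈ 4.06

At the steady state, Δk = 0, so s·k^α = (n + δ)·k.
Dividing both sides by k: k^(1−α) = s / (n + δ).
k^0.64 = 0.25 / (0.007 + 0.095) = 0.25 / 0.102 = 2.4510
k* = 2.4510^(1/0.64) ≈ 4.0583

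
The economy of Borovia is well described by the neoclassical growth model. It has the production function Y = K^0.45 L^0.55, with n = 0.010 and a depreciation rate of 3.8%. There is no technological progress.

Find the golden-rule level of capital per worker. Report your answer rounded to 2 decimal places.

The golden rule sets f'(k) = n + δ, i.e. α·k^(α−1) = n + δ.
So k^(1−α) = α / (n + δ) = 0.45 / 0.048 = 9.3750.
k_gold = 9.3750^(1/0.55) ≈ 58.5087

k_gold ≈ 58.51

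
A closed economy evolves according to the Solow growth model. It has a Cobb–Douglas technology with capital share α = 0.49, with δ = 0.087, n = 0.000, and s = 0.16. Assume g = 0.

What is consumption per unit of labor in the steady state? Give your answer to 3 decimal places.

Steady state requires s·f(k) = (n + δ)·k, i.e. s·k^α = (n + δ)·k.
Rearranging, k^(1−α) = s / (n + δ).
k^0.51 = 0.16 / (0.000 + 0.087) = 0.16 / 0.087 = 1.8391
k* = 1.8391^(1/0.51) ≈ 3.3024
y* = (k*)^α = 3.3024^0.49 ≈ 1.7957
c* = (1 − s)·y* = (1 − 0.16) × 1.7957 ≈ 1.5084

c* = 1.508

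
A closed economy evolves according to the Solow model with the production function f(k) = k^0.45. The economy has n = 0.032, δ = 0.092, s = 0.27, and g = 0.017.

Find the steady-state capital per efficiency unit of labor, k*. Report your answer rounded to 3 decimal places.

Steady state requires s·f(k) = (n + g + δ)·k, i.e. s·k^α = (n + g + δ)·k.
Rearranging, k^(1−α) = s / (n + g + δ).
k^0.55 = 0.27 / (0.032 + 0.017 + 0.092) = 0.27 / 0.141 = 1.9149
k* = 1.9149^(1/0.55) ≈ 3.2583

k* ≈ 3.258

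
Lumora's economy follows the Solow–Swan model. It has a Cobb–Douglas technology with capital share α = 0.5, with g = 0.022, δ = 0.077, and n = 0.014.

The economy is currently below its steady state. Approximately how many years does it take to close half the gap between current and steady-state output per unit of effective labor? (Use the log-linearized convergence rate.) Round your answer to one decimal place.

Near the steady state the convergence rate is λ = (1 − α)(n + g + δ).
λ = (1 − 0.5) × 0.113 = 0.5 × 0.113 = 0.0565
Half-life = ln 2 / λ = 0.6931 / 0.0565 ≈ 12.27 years

about 12.3 years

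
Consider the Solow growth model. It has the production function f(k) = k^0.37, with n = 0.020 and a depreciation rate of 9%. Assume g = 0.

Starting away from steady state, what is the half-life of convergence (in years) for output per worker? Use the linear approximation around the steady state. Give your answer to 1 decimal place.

Near the steady state the convergence rate is λ = (1 − α)(n + δ).
λ = (1 − 0.37) × 0.110 = 0.63 × 0.110 = 0.0693
Half-life = ln 2 / λ = 0.6931 / 0.0693 ≈ 10.00 years

t_½ ≈ 10.0 years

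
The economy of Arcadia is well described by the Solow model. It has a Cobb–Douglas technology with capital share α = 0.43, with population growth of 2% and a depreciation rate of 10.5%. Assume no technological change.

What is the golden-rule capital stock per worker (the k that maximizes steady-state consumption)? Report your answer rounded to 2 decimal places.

k_gold ≈ 8.74

The golden rule sets f'(k) = n + δ, i.e. α·k^(α−1) = n + δ.
So k^(1−α) = α / (n + δ) = 0.43 / 0.125 = 3.4400.
k_gold = 3.4400^(1/0.57) ≈ 8.7364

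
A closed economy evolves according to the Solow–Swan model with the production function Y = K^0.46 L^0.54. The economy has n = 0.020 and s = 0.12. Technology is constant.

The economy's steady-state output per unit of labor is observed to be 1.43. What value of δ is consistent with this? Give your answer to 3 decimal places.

δ ≈ 0.059

In steady state, investment equals break-even investment: s·k^α = (n + δ)·k.
Since y* = [s/(n + δ)]^(α/(1−α)), we have s/(n + δ) = (y*)^((1−α)/α) = 1.43^1.1739 = 1.5218.
Therefore n + δ = s / 1.5218 = 0.12 / 1.5218 = 0.0789, so δ = 0.0789 − 0.020 = 0.0589.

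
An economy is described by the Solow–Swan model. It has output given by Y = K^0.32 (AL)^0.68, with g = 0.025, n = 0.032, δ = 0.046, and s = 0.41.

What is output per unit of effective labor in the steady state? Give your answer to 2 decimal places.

y* = 1.92

At the steady state, Δk = 0, so s·k^α = (n + g + δ)·k.
Dividing both sides by k: k^(1−α) = s / (n + g + δ).
k^0.68 = 0.41 / (0.032 + 0.025 + 0.046) = 0.41 / 0.103 = 3.9806
k* = 3.9806^(1/0.68) ≈ 7.6257
y* = (k*)^α = 7.6257^0.32 ≈ 1.9157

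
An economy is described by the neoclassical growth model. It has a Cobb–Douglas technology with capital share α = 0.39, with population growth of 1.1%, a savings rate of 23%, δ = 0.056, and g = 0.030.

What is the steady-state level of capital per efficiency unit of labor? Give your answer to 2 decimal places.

Steady state requires s·f(k) = (n + g + δ)·k, i.e. s·k^α = (n + g + δ)·k.
Dividing both sides by k: k^(1−α) = s / (n + g + δ).
k^0.61 = 0.23 / (0.011 + 0.030 + 0.056) = 0.23 / 0.097 = 2.3711
k* = 2.3711^(1/0.61) ≈ 4.1179

k* = 4.12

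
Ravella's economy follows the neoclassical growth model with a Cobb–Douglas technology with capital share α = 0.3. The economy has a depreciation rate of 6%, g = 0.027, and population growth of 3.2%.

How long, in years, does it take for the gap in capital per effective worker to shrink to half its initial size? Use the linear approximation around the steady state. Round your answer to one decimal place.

about 8.3 years

Near the steady state the convergence rate is λ = (1 − α)(n + g + δ).
λ = (1 − 0.3) × 0.119 = 0.7 × 0.119 = 0.0833
Half-life = ln 2 / λ = 0.6931 / 0.0833 ≈ 8.32 years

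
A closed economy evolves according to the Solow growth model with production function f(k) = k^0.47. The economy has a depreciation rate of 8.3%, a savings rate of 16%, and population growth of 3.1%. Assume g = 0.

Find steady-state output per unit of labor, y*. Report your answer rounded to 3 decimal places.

y* = 1.351

Steady state requires s·f(k) = (n + δ)·k, i.e. s·k^α = (n + δ)·k.
Rearranging, k^(1−α) = s / (n + δ).
k^0.53 = 0.16 / (0.031 + 0.083) = 0.16 / 0.114 = 1.4035
k* = 1.4035^(1/0.53) ≈ 1.8957
y* = (k*)^α = 1.8957^0.47 ≈ 1.3507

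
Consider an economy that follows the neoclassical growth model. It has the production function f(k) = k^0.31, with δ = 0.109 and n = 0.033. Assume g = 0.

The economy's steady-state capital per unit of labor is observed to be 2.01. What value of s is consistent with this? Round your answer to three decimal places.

In steady state, investment equals break-even investment: s·k^α = (n + δ)·k.
So s / (n + δ) = (k*)^(1−α) = 2.01^0.69 = 1.6188.
Therefore s = 1.6188 × (n + δ) = 1.6188 × 0.142 = 0.2299.

s ≈ 0.230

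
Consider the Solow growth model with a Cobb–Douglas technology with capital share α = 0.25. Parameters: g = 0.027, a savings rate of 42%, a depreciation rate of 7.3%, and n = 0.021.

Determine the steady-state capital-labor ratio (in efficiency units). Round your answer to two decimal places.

k* = 5.26

In steady state, investment equals break-even investment: s·k^α = (n + g + δ)·k.
Dividing both sides by k: k^(1−α) = s / (n + g + δ).
k^0.75 = 0.42 / (0.021 + 0.027 + 0.073) = 0.42 / 0.121 = 3.4711
k* = 3.4711^(1/0.75) ≈ 5.2556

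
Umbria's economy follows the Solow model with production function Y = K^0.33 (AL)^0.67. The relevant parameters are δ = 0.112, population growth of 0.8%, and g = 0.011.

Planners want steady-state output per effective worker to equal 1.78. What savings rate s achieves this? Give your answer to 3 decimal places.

s ≈ 0.422

In steady state, investment equals break-even investment: s·k^α = (n + g + δ)·k.
Since y* = [s/(n + g + δ)]^(α/(1−α)), we have s/(n + g + δ) = (y*)^((1−α)/α) = 1.78^2.0303 = 3.2242.
Therefore s = 3.2242 × (n + g + δ) = 3.2242 × 0.131 = 0.4224.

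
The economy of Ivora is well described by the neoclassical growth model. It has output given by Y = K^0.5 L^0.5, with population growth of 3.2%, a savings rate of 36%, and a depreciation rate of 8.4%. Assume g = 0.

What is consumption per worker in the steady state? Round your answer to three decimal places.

At the steady state, Δk = 0, so s·k^α = (n + δ)·k.
Dividing both sides by k: k^(1−α) = s / (n + δ).
k^0.5 = 0.36 / (0.032 + 0.084) = 0.36 / 0.116 = 3.1034
k* = 3.1034^(1/0.5) ≈ 9.6311
y* = (k*)^α = 9.6311^0.5 ≈ 3.1034
c* = (1 − s)·y* = (1 − 0.36) × 3.1034 ≈ 1.9862

c* ≈ 1.986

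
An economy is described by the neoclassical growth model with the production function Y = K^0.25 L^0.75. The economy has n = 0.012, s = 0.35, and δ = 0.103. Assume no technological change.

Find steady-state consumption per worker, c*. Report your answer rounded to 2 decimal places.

Steady state requires s·f(k) = (n + δ)·k, i.e. s·k^α = (n + δ)·k.
Rearranging, k^(1−α) = s / (n + δ).
k^0.75 = 0.35 / (0.012 + 0.103) = 0.35 / 0.115 = 3.0435
k* = 3.0435^(1/0.75) ≈ 4.4106
y* = (k*)^α = 4.4106^0.25 ≈ 1.4492
c* = (1 − s)·y* = (1 − 0.35) × 1.4492 ≈ 0.9420

c* = 0.94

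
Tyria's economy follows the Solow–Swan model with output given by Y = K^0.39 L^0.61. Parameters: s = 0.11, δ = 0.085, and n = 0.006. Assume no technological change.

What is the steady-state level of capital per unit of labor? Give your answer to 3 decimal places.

At the steady state, Δk = 0, so s·k^α = (n + δ)·k.
Rearranging, k^(1−α) = s / (n + δ).
k^0.61 = 0.11 / (0.006 + 0.085) = 0.11 / 0.091 = 1.2088
k* = 1.2088^(1/0.61) ≈ 1.3646

k* ≈ 1.365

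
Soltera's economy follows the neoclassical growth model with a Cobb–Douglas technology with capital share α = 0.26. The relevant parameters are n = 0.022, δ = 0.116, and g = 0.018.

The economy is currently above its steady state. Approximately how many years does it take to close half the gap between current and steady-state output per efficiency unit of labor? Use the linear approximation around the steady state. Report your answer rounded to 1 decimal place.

Near the steady state the convergence rate is λ = (1 − α)(n + g + δ).
λ = (1 − 0.26) × 0.156 = 0.74 × 0.156 = 0.11544
Half-life = ln 2 / λ = 0.6931 / 0.11544 ≈ 6.00 years

t_½ ≈ 6.0 years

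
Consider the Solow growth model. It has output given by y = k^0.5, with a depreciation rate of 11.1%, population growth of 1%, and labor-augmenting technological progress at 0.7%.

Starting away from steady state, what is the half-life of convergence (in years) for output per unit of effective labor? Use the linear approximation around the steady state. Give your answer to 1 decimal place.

Near the steady state the convergence rate is λ = (1 − α)(n + g + δ).
λ = (1 − 0.5) × 0.128 = 0.5 × 0.128 = 0.0640
Half-life = ln 2 / λ = 0.6931 / 0.0640 ≈ 10.83 years

about 10.8 years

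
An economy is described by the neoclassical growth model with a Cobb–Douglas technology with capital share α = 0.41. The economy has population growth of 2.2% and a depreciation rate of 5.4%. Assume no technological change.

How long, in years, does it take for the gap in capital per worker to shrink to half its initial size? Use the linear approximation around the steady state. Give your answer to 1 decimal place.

Near the steady state the convergence rate is λ = (1 − α)(n + δ).
λ = (1 − 0.41) × 0.076 = 0.59 × 0.076 = 0.04484
Half-life = ln 2 / λ = 0.6931 / 0.04484 ≈ 15.46 years

about 15.5 years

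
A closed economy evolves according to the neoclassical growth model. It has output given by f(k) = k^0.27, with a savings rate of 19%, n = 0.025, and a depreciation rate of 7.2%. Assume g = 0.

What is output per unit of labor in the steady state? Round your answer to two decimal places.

In steady state, investment equals break-even investment: s·k^α = (n + δ)·k.
Rearranging, k^(1−α) = s / (n + δ).
k^0.73 = 0.19 / (0.025 + 0.072) = 0.19 / 0.097 = 1.9588
k* = 1.9588^(1/0.73) ≈ 2.5118
y* = (k*)^α = 2.5118^0.27 ≈ 1.2823

y* = 1.28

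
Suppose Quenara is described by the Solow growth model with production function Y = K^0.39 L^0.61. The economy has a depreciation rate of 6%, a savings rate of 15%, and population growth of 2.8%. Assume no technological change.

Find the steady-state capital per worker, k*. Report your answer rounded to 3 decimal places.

Steady state requires s·f(k) = (n + δ)·k, i.e. s·k^α = (n + δ)·k.
Rearranging, k^(1−α) = s / (n + δ).
k^0.61 = 0.15 / (0.028 + 0.060) = 0.15 / 0.088 = 1.7045
k* = 1.7045^(1/0.61) ≈ 2.3970

k* = 2.397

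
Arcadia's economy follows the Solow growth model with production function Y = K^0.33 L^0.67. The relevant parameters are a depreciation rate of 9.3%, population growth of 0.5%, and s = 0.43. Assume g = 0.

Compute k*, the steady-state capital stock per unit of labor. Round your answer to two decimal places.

k* ≈ 9.09

At the steady state, Δk = 0, so s·k^α = (n + δ)·k.
Dividing both sides by k: k^(1−α) = s / (n + δ).
k^0.67 = 0.43 / (0.005 + 0.093) = 0.43 / 0.098 = 4.3878
k* = 4.3878^(1/0.67) ≈ 9.0903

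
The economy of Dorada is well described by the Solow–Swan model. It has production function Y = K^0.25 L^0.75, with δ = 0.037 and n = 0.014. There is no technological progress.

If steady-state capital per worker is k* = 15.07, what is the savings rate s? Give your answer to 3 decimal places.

s ≈ 0.390

At the steady state, Δk = 0, so s·k^α = (n + δ)·k.
So s / (n + δ) = (k*)^(1−α) = 15.07^0.75 = 7.6487.
Therefore s = 7.6487 × (n + δ) = 7.6487 × 0.051 = 0.3901.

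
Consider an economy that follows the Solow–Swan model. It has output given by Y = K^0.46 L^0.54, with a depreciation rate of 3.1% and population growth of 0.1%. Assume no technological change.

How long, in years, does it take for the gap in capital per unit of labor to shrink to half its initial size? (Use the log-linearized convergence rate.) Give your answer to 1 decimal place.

Near the steady state the convergence rate is λ = (1 − α)(n + δ).
λ = (1 − 0.46) × 0.032 = 0.54 × 0.032 = 0.01728
Half-life = ln 2 / λ = 0.6931 / 0.01728 ≈ 40.11 years

about 40.1 years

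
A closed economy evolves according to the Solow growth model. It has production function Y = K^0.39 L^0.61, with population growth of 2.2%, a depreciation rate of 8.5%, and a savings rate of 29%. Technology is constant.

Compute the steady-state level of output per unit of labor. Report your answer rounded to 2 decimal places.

y* = 1.89

At the steady state, Δk = 0, so s·k^α = (n + δ)·k.
Dividing both sides by k: k^(1−α) = s / (n + δ).
k^0.61 = 0.29 / (0.022 + 0.085) = 0.29 / 0.107 = 2.7103
k* = 2.7103^(1/0.61) ≈ 5.1270
y* = (k*)^α = 5.1270^0.39 ≈ 1.8917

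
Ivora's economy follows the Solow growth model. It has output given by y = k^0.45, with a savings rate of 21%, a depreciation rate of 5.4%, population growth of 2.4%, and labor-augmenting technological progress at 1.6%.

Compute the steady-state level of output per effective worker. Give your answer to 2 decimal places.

y* = 1.93

In steady state, investment equals break-even investment: s·k^α = (n + g + δ)·k.
Dividing both sides by k: k^(1−α) = s / (n + g + δ).
k^0.55 = 0.21 / (0.024 + 0.016 + 0.054) = 0.21 / 0.094 = 2.2340
k* = 2.2340^(1/0.55) ≈ 4.3122
y* = (k*)^α = 4.3122^0.45 ≈ 1.9303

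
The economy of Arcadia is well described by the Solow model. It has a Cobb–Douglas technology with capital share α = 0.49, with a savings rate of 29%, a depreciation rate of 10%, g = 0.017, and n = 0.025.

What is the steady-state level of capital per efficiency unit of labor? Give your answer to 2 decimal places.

k* ≈ 4.06

In steady state, investment equals break-even investment: s·k^α = (n + g + δ)·k.
Dividing both sides by k: k^(1−α) = s / (n + g + δ).
k^0.51 = 0.29 / (0.025 + 0.017 + 0.100) = 0.29 / 0.142 = 2.0423
k* = 2.0423^(1/0.51) ≈ 4.0558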